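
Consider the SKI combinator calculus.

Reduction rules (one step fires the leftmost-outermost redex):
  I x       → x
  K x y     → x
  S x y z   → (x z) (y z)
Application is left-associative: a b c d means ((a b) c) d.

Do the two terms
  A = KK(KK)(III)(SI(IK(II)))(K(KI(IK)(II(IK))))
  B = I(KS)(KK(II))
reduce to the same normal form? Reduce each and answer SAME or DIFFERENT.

Term A:
  start: KK(KK)(III)(SI(IK(II)))(K(KI(IK)(II(IK))))
  →1  K(III)(SI(IK(II)))(K(KI(IK)(II(IK))))
  →2  III(K(KI(IK)(II(IK))))
  →3  II(K(KI(IK)(II(IK))))
  →4  I(K(KI(IK)(II(IK))))
  →5  K(KI(IK)(II(IK)))
  →6  K(I(II(IK)))
  →7  K(II(IK))
  →8  K(I(IK))
  →9  K(IK)
  →10  KK

Term B:
  start: I(KS)(KK(II))
  →1  KS(KK(II))
  →2  S

Answer: DIFFERENT — A ⇓ KK, B ⇓ S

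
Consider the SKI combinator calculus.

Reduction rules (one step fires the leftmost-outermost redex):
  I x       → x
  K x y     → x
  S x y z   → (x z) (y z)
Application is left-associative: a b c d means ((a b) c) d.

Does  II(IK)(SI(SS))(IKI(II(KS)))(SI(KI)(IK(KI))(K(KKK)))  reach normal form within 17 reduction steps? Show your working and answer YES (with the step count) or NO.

Answer: YES — reaches normal form SSI in 17 ≤ 17 steps

Working:
  start: II(IK)(SI(SS))(IKI(II(KS)))(SI(KI)(IK(KI))(K(KKK)))
  [1] I(IK)(SI(SS))(IKI(II(KS)))(SI(KI)(IK(KI))(K(KKK)))
  [2] IK(SI(SS))(IKI(II(KS)))(SI(KI)(IK(KI))(K(KKK)))
  [3] K(SI(SS))(IKI(II(KS)))(SI(KI)(IK(KI))(K(KKK)))
  [4] SI(SS)(SI(KI)(IK(KI))(K(KKK)))
  [5] I(SI(KI)(IK(KI))(K(KKK)))(SS(SI(KI)(IK(KI))(K(KKK))))
  [6] SI(KI)(IK(KI))(K(KKK))(SS(SI(KI)(IK(KI))(K(KKK))))
  [7] I(IK(KI))(KI(IK(KI)))(K(KKK))(SS(SI(KI)(IK(KI))(K(KKK))))
  [8] IK(KI)(KI(IK(KI)))(K(KKK))(SS(SI(KI)(IK(KI))(K(KKK))))
  [9] K(KI)(KI(IK(KI)))(K(KKK))(SS(SI(KI)(IK(KI))(K(KKK))))
  [10] KI(K(KKK))(SS(SI(KI)(IK(KI))(K(KKK))))
  [11] I(SS(SI(KI)(IK(KI))(K(KKK))))
  [12] SS(SI(KI)(IK(KI))(K(KKK)))
  [13] SS(I(IK(KI))(KI(IK(KI)))(K(KKK)))
  [14] SS(IK(KI)(KI(IK(KI)))(K(KKK)))
  [15] SS(K(KI)(KI(IK(KI)))(K(KKK)))
  [16] SS(KI(K(KKK)))
  [17] SSI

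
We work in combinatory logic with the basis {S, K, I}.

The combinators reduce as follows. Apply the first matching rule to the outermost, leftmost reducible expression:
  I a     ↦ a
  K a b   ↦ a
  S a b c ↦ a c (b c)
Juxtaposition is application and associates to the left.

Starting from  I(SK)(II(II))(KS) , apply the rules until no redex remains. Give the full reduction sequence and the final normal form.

  start: I(SK)(II(II))(KS)
  [1] SK(II(II))(KS)
  [2] K(KS)(II(II)(KS))
  [3] KS

Answer: normal form = KS  (in 3 steps)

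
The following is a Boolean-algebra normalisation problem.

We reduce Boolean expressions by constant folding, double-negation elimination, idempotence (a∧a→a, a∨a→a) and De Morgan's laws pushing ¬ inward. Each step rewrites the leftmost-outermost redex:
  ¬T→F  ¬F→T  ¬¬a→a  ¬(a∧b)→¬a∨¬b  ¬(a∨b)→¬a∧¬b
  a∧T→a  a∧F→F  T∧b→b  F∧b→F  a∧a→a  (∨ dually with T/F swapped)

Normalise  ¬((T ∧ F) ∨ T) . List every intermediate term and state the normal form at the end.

Answer: normal form = F  (in 7 steps)

Reduction:
  start: ¬((T ∧ F) ∨ T)
  [1] ¬(T ∧ F) ∧ ¬T
  [2] (¬T ∨ ¬F) ∧ ¬T
  [3] (F ∨ ¬F) ∧ ¬T
  [4] ¬F ∧ ¬T
  [5] T ∧ ¬T
  [6] ¬T
  [7] F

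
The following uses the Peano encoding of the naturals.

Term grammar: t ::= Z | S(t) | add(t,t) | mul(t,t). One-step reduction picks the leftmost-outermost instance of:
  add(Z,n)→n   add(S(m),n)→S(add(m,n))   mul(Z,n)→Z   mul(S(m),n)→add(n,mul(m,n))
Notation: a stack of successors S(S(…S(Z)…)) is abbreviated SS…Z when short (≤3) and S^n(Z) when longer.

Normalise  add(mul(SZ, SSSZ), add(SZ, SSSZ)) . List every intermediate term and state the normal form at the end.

Answer: normal form = S^7(Z)  (in 12 steps)

Derivation:
  start: add(mul(SZ, SSSZ), add(SZ, SSSZ))
  [1] add(add(SSSZ, mul(Z, SSSZ)), add(SZ, SSSZ))
  [2] add(S(add(SSZ, mul(Z, SSSZ))), add(SZ, SSSZ))
  [3] S(add(add(SSZ, mul(Z, SSSZ)), add(SZ, SSSZ)))
  [4] S(add(S(add(SZ, mul(Z, SSSZ))), add(SZ, SSSZ)))
  [5] S(S(add(add(SZ, mul(Z, SSSZ)), add(SZ, SSSZ))))
  [6] S(S(add(S(add(Z, mul(Z, SSSZ))), add(SZ, SSSZ))))
  [7] S(S(S(add(add(Z, mul(Z, SSSZ)), add(SZ, SSSZ)))))
  [8] S(S(S(add(mul(Z, SSSZ), add(SZ, SSSZ)))))
  [9] S(S(S(add(Z, add(SZ, SSSZ)))))
  [10] S(S(S(add(SZ, SSSZ))))
  [11] S(S(S(S(add(Z, SSSZ)))))
  [12] S^7(Z)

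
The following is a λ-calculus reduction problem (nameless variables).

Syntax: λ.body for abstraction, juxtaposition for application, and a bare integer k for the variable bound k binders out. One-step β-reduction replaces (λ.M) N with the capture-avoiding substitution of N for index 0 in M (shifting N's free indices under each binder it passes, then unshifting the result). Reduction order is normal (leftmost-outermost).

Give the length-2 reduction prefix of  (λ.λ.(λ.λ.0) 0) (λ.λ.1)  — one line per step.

Answer: after 2 steps: λ.λ.0

Working:
  start: (λ.λ.(λ.λ.0) 0) (λ.λ.1)
  [1] λ.(λ.λ.0) 0
  [2] λ.λ.0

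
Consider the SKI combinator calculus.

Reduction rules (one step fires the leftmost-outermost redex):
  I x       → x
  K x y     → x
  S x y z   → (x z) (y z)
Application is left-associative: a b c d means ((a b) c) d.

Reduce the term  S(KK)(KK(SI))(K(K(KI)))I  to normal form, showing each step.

Answer: normal form = K(K(K(KI)))  (in 4 steps)

Working:
  start: S(KK)(KK(SI))(K(K(KI)))I
  step 1: KK(K(K(KI)))(KK(SI)(K(K(KI))))I
  step 2: K(KK(SI)(K(K(KI))))I
  step 3: KK(SI)(K(K(KI)))
  step 4: K(K(K(KI)))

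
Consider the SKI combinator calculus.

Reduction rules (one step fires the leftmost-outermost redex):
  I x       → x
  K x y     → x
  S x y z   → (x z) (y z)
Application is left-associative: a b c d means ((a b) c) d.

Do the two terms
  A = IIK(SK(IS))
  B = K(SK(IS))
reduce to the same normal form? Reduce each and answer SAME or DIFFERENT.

Answer: SAME — A ⇓ K(SKS), B ⇓ K(SKS)

Reduction:
Term A:
  start: IIK(SK(IS))
  [1] IK(SK(IS))
  [2] K(SK(IS))
  [3] K(SKS)

Term B:
  start: K(SK(IS))
  [1] K(SKS)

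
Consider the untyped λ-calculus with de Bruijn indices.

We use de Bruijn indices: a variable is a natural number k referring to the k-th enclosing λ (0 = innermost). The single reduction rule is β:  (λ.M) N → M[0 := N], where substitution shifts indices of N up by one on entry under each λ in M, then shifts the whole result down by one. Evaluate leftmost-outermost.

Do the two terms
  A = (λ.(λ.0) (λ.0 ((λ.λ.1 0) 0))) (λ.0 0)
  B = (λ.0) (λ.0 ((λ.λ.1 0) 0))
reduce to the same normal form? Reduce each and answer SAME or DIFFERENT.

Term A:
  start: (λ.(λ.0) (λ.0 ((λ.λ.1 0) 0))) (λ.0 0)
  step 1: (λ.0) (λ.0 ((λ.λ.1 0) 0))
  step 2: λ.0 ((λ.λ.1 0) 0)
  step 3: λ.0 (λ.1 0)

Term B:
  start: (λ.0) (λ.0 ((λ.λ.1 0) 0))
  step 1: λ.0 ((λ.λ.1 0) 0)
  step 2: λ.0 (λ.1 0)

Answer: SAME — A ⇓ λ.0 (λ.1 0), B ⇓ λ.0 (λ.1 0)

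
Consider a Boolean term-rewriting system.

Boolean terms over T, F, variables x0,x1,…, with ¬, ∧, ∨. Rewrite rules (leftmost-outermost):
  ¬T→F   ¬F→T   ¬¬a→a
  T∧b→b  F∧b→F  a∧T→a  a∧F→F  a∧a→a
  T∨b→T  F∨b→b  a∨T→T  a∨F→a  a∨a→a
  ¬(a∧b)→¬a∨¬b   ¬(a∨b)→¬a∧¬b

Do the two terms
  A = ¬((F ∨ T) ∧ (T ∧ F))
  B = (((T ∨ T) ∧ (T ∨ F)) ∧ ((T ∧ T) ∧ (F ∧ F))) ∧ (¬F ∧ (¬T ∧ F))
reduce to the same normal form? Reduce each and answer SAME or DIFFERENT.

Answer: DIFFERENT — A ⇓ T, B ⇓ F

Derivation:
Term A:
  start: ¬((F ∨ T) ∧ (T ∧ F))
  step 1: ¬(F ∨ T) ∨ ¬(T ∧ F)
  step 2: (¬F ∧ ¬T) ∨ ¬(T ∧ F)
  step 3: (T ∧ ¬T) ∨ ¬(T ∧ F)
  step 4: ¬T ∨ ¬(T ∧ F)
  step 5: F ∨ ¬(T ∧ F)
  step 6: ¬(T ∧ F)
  step 7: ¬T ∨ ¬F
  step 8: F ∨ ¬F
  step 9: ¬F
  step 10: T

Term B:
  start: (((T ∨ T) ∧ (T ∨ F)) ∧ ((T ∧ T) ∧ (F ∧ F))) ∧ (¬F ∧ (¬T ∧ F))
  step 1: ((T ∧ (T ∨ F)) ∧ ((T ∧ T) ∧ (F ∧ F))) ∧ (¬F ∧ (¬T ∧ F))
  step 2: ((T ∨ F) ∧ ((T ∧ T) ∧ (F ∧ F))) ∧ (¬F ∧ (¬T ∧ F))
  step 3: (T ∧ ((T ∧ T) ∧ (F ∧ F))) ∧ (¬F ∧ (¬T ∧ F))
  step 4: ((T ∧ T) ∧ (F ∧ F)) ∧ (¬F ∧ (¬T ∧ F))
  step 5: (T ∧ (F ∧ F)) ∧ (¬F ∧ (¬T ∧ F))
  step 6: (F ∧ F) ∧ (¬F ∧ (¬T ∧ F))
  step 7: F ∧ (¬F ∧ (¬T ∧ F))
  step 8: F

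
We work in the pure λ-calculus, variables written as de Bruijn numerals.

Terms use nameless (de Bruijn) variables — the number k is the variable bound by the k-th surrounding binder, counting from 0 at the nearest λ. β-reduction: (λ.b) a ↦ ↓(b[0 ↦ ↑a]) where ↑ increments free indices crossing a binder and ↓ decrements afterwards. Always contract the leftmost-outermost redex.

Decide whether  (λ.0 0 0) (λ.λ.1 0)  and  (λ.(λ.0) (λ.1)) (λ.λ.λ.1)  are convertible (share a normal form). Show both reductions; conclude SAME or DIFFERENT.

Answer: DIFFERENT — A ⇓ λ.λ.1 0, B ⇓ λ.λ.λ.λ.1

Reduction:
Term A:
  start: (λ.0 0 0) (λ.λ.1 0)
  step 1: (λ.λ.1 0) (λ.λ.1 0) (λ.λ.1 0)
  step 2: (λ.(λ.λ.1 0) 0) (λ.λ.1 0)
  step 3: (λ.λ.1 0) (λ.λ.1 0)
  step 4: λ.(λ.λ.1 0) 0
  step 5: λ.λ.1 0

Term B:
  start: (λ.(λ.0) (λ.1)) (λ.λ.λ.1)
  step 1: (λ.0) (λ.λ.λ.λ.1)
  step 2: λ.λ.λ.λ.1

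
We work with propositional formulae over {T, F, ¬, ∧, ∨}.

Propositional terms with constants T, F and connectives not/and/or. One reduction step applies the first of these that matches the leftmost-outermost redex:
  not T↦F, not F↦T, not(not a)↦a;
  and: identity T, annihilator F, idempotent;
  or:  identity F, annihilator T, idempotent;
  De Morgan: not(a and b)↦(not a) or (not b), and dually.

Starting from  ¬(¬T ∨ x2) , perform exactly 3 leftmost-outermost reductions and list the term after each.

  start: ¬(¬T ∨ x2)
  [1] ¬¬T ∧ ¬x2
  [2] T ∧ ¬x2
  [3] ¬x2

Answer: after 3 steps: ¬x2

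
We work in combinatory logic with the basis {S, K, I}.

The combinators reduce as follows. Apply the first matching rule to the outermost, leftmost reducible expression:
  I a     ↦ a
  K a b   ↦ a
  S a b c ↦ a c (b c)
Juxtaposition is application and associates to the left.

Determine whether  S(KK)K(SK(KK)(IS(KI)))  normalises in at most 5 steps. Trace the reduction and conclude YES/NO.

  start: S(KK)K(SK(KK)(IS(KI)))
  [1] KK(SK(KK)(IS(KI)))(K(SK(KK)(IS(KI))))
  [2] K(K(SK(KK)(IS(KI))))
  [3] K(K(K(IS(KI))(KK(IS(KI)))))
  [4] K(K(IS(KI)))
  [5] K(K(S(KI)))

Answer: YES — reaches normal form K(K(S(KI))) in 5 ≤ 5 steps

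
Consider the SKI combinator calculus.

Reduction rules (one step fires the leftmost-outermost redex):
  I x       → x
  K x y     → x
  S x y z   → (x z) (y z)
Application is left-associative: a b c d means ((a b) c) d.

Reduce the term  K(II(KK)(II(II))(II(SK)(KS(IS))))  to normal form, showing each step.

  start: K(II(KK)(II(II))(II(SK)(KS(IS))))
  →1  K(I(KK)(II(II))(II(SK)(KS(IS))))
  →2  K(KK(II(II))(II(SK)(KS(IS))))
  →3  K(K(II(SK)(KS(IS))))
  →4  K(K(I(SK)(KS(IS))))
  →5  K(K(SK(KS(IS))))
  →6  K(K(SKS))

Answer: normal form = K(K(SKS))  (in 6 steps)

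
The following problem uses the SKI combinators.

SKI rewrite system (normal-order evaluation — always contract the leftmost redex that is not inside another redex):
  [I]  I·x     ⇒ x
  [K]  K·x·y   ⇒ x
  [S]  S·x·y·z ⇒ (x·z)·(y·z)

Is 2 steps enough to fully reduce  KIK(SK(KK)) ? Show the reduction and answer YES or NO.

Answer: YES — reaches normal form SK(KK) in 2 ≤ 2 steps

Working:
  start: KIK(SK(KK))
  step 1: I(SK(KK))
  step 2: SK(KK)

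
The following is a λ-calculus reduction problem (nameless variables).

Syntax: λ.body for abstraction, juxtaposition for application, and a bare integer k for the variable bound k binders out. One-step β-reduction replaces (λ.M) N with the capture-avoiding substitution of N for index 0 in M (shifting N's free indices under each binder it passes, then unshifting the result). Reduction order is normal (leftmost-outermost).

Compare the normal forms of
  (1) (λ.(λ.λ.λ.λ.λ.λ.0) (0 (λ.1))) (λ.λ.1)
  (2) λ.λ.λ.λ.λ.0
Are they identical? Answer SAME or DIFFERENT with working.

Answer: SAME — A ⇓ λ.λ.λ.λ.λ.0, B ⇓ λ.λ.λ.λ.λ.0

Derivation:
Term A:
  start: (λ.(λ.λ.λ.λ.λ.λ.0) (0 (λ.1))) (λ.λ.1)
  [1] (λ.λ.λ.λ.λ.λ.0) ((λ.λ.1) (λ.λ.λ.1))
  [2] λ.λ.λ.λ.λ.0

Term B:
  start: λ.λ.λ.λ.λ.0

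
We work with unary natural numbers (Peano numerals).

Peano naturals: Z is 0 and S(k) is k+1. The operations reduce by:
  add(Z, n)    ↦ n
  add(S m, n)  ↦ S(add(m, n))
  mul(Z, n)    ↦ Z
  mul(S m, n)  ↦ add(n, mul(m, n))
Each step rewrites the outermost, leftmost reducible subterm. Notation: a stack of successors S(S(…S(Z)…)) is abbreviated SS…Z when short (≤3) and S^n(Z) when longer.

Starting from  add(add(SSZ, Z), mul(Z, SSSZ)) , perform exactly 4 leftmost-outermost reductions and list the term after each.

Answer: after 4 steps: S(S(add(add(Z, Z), mul(Z, SSSZ))))

Derivation:
  start: add(add(SSZ, Z), mul(Z, SSSZ))
  step 1: add(S(add(SZ, Z)), mul(Z, SSSZ))
  step 2: S(add(add(SZ, Z), mul(Z, SSSZ)))
  step 3: S(add(S(add(Z, Z)), mul(Z, SSSZ)))
  step 4: S(S(add(add(Z, Z), mul(Z, SSSZ))))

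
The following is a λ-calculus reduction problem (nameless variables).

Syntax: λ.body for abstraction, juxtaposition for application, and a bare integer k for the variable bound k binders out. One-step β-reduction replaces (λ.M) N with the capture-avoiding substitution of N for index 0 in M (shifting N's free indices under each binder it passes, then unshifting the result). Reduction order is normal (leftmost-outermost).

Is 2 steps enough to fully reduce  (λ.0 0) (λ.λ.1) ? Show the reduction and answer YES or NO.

Answer: YES — reaches normal form λ.λ.λ.1 in 2 ≤ 2 steps

Derivation:
  start: (λ.0 0) (λ.λ.1)
  step 1: (λ.λ.1) (λ.λ.1)
  step 2: λ.λ.λ.1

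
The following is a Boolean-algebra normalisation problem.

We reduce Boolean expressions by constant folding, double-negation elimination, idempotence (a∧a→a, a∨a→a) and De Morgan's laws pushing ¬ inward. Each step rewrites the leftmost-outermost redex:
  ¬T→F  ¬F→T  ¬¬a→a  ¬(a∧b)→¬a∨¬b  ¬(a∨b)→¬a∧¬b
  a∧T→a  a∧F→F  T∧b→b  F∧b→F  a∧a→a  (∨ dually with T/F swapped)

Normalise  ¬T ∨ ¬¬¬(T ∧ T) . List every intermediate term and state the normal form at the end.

  start: ¬T ∨ ¬¬¬(T ∧ T)
  step 1: F ∨ ¬¬¬(T ∧ T)
  step 2: ¬¬¬(T ∧ T)
  step 3: ¬(T ∧ T)
  step 4: ¬T ∨ ¬T
  step 5: ¬T
  step 6: F

Answer: normal form = F  (in 6 steps)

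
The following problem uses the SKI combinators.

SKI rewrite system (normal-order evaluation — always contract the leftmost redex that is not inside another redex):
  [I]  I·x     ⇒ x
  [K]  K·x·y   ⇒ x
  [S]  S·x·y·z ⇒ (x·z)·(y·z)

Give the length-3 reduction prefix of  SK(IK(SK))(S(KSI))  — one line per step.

  start: SK(IK(SK))(S(KSI))
  →1  K(S(KSI))(IK(SK)(S(KSI)))
  →2  S(KSI)
  →3  SS

Answer: after 3 steps: SS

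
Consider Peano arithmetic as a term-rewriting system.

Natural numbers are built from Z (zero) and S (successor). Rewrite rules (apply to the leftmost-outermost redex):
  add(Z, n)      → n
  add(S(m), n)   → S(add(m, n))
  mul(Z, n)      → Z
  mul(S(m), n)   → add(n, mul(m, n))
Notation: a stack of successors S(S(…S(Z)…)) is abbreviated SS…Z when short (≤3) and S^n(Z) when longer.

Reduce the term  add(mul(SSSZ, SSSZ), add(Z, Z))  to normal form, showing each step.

  start: add(mul(SSSZ, SSSZ), add(Z, Z))
  →1  add(add(SSSZ, mul(SSZ, SSSZ)), add(Z, Z))
  →2  add(S(add(SSZ, mul(SSZ, SSSZ))), add(Z, Z))
  →3  S(add(add(SSZ, mul(SSZ, SSSZ)), add(Z, Z)))
  →4  S(add(S(add(SZ, mul(SSZ, SSSZ))), add(Z, Z)))
  →5  S(S(add(add(SZ, mul(SSZ, SSSZ)), add(Z, Z))))
  →6  S(S(add(S(add(Z, mul(SSZ, SSSZ))), add(Z, Z))))
  →7  S(S(S(add(add(Z, mul(SSZ, SSSZ)), add(Z, Z)))))
  →8  S(S(S(add(mul(SSZ, SSSZ), add(Z, Z)))))
  →9  S(S(S(add(add(SSSZ, mul(SZ, SSSZ)), add(Z, Z)))))
  →10  S(S(S(add(S(add(SSZ, mul(SZ, SSSZ))), add(Z, Z)))))
  →11  S(S(S(S(add(add(SSZ, mul(SZ, SSSZ)), add(Z, Z))))))
  →12  S(S(S(S(add(S(add(SZ, mul(SZ, SSSZ))), add(Z, Z))))))
  →13  S(S(S(S(S(add(add(SZ, mul(SZ, SSSZ)), add(Z, Z)))))))
  →14  S(S(S(S(S(add(S(add(Z, mul(SZ, SSSZ))), add(Z, Z)))))))
  →15  S(S(S(S(S(S(add(add(Z, mul(SZ, SSSZ)), add(Z, Z))))))))
  →16  S(S(S(S(S(S(add(mul(SZ, SSSZ), add(Z, Z))))))))
  →17  S(S(S(S(S(S(add(add(SSSZ, mul(Z, SSSZ)), add(Z, Z))))))))
  →18  S(S(S(S(S(S(add(S(add(SSZ, mul(Z, SSSZ))), add(Z, Z))))))))
  →19  S(S(S(S(S(S(S(add(add(SSZ, mul(Z, SSSZ)), add(Z, Z)))))))))
  →20  S(S(S(S(S(S(S(add(S(add(SZ, mul(Z, SSSZ))), add(Z, Z)))))))))
  →21  S(S(S(S(S(S(S(S(add(add(SZ, mul(Z, SSSZ)), add(Z, Z))))))))))
  →22  S(S(S(S(S(S(S(S(add(S(add(Z, mul(Z, SSSZ))), add(Z, Z))))))))))
  →23  S(S(S(S(S(S(S(S(S(add(add(Z, mul(Z, SSSZ)), add(Z, Z)))))))))))
  →24  S(S(S(S(S(S(S(S(S(add(mul(Z, SSSZ), add(Z, Z)))))))))))
  →25  S(S(S(S(S(S(S(S(S(add(Z, add(Z, Z)))))))))))
  →26  S(S(S(S(S(S(S(S(S(add(Z, Z))))))))))
  →27  S^9(Z)

Answer: normal form = S^9(Z)  (in 27 steps)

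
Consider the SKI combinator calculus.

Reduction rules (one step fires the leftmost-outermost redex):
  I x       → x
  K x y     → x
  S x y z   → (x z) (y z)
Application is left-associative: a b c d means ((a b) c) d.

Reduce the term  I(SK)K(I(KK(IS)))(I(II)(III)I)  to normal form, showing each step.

  start: I(SK)K(I(KK(IS)))(I(II)(III)I)
  [1] SKK(I(KK(IS)))(I(II)(III)I)
  [2] K(I(KK(IS)))(K(I(KK(IS))))(I(II)(III)I)
  [3] I(KK(IS))(I(II)(III)I)
  [4] KK(IS)(I(II)(III)I)
  [5] K(I(II)(III)I)
  [6] K(II(III)I)
  [7] K(I(III)I)
  [8] K(IIII)
  [9] K(III)
  [10] K(II)
  [11] KI

Answer: normal form = KI  (in 11 steps)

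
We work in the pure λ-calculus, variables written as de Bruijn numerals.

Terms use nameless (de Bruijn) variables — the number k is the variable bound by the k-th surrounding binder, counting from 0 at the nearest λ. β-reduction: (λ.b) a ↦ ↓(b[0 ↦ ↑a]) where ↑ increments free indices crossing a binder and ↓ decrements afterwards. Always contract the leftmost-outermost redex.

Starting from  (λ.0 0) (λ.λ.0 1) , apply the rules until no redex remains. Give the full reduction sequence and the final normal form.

  start: (λ.0 0) (λ.λ.0 1)
  step 1: (λ.λ.0 1) (λ.λ.0 1)
  step 2: λ.0 (λ.λ.0 1)

Answer: normal form = λ.0 (λ.λ.0 1)  (in 2 steps)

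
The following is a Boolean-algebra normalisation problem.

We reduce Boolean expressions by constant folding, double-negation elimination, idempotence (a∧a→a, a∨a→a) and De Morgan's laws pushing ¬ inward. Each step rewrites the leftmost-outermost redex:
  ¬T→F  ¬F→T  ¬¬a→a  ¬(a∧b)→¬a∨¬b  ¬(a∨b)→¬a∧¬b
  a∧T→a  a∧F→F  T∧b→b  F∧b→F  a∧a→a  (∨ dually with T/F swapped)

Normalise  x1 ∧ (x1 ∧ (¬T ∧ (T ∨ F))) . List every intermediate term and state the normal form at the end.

  start: x1 ∧ (x1 ∧ (¬T ∧ (T ∨ F)))
  →1  x1 ∧ (x1 ∧ (F ∧ (T ∨ F)))
  →2  x1 ∧ (x1 ∧ F)
  →3  x1 ∧ F
  →4  F

Answer: normal form = F  (in 4 steps)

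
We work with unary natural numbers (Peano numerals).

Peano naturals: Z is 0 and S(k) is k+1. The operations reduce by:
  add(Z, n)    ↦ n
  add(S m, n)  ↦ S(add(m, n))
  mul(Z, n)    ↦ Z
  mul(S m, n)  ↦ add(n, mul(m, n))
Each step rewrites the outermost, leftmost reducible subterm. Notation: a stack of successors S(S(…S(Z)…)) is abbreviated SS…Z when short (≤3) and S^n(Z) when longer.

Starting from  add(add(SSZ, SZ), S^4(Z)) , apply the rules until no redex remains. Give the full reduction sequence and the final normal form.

  start: add(add(SSZ, SZ), S^4(Z))
  →1  add(S(add(SZ, SZ)), S^4(Z))
  →2  S(add(add(SZ, SZ), S^4(Z)))
  →3  S(add(S(add(Z, SZ)), S^4(Z)))
  →4  S(S(add(add(Z, SZ), S^4(Z))))
  →5  S(S(add(SZ, S^4(Z))))
  →6  S(S(S(add(Z, S^4(Z)))))
  →7  S^7(Z)

Answer: normal form = S^7(Z)  (in 7 steps)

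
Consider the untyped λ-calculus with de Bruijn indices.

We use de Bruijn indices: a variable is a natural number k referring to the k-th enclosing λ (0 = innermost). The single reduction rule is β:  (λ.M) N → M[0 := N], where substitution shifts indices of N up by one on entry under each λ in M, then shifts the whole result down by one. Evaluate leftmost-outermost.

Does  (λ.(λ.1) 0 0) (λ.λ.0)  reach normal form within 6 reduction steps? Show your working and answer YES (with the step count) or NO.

  start: (λ.(λ.1) 0 0) (λ.λ.0)
  [1] (λ.λ.λ.0) (λ.λ.0) (λ.λ.0)
  [2] (λ.λ.0) (λ.λ.0)
  [3] λ.0

Answer: YES — reaches normal form λ.0 in 3 ≤ 6 steps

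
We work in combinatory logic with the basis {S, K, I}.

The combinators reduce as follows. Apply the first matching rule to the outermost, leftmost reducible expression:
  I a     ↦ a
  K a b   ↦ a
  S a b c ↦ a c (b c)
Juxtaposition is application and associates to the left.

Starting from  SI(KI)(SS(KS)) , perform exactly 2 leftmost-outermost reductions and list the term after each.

  start: SI(KI)(SS(KS))
  step 1: I(SS(KS))(KI(SS(KS)))
  step 2: SS(KS)(KI(SS(KS)))

Answer: after 2 steps: SS(KS)(KI(SS(KS)))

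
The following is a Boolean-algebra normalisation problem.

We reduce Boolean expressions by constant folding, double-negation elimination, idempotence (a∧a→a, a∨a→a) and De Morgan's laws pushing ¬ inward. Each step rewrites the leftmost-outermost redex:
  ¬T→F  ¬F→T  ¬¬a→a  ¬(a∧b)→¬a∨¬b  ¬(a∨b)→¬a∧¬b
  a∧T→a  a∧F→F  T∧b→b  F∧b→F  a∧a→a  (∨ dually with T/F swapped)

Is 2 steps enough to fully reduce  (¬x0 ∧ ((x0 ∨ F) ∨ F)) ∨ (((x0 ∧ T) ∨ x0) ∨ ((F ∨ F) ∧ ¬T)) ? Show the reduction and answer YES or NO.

  start: (¬x0 ∧ ((x0 ∨ F) ∨ F)) ∨ (((x0 ∧ T) ∨ x0) ∨ ((F ∨ F) ∧ ¬T))
  [1] (¬x0 ∧ (x0 ∨ F)) ∨ (((x0 ∧ T) ∨ x0) ∨ ((F ∨ F) ∧ ¬T))
  [2] (¬x0 ∧ x0) ∨ (((x0 ∧ T) ∨ x0) ∨ ((F ∨ F) ∧ ¬T))

Answer: NO — after 2 steps the term is (¬x0 ∧ x0) ∨ (((x0 ∧ T) ∨ x0) ∨ ((F ∨ F) ∧ ¬T)), not yet normal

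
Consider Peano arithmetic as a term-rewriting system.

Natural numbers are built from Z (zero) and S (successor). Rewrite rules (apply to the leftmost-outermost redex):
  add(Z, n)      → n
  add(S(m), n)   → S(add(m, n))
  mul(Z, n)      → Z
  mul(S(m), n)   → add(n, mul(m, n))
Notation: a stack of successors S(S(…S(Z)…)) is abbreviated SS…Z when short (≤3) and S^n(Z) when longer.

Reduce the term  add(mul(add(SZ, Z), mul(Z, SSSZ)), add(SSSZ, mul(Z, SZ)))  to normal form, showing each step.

Answer: normal form = SSSZ  (in 12 steps)

Working:
  start: add(mul(add(SZ, Z), mul(Z, SSSZ)), add(SSSZ, mul(Z, SZ)))
  [1] add(mul(S(add(Z, Z)), mul(Z, SSSZ)), add(SSSZ, mul(Z, SZ)))
  [2] add(add(mul(Z, SSSZ), mul(add(Z, Z), mul(Z, SSSZ))), add(SSSZ, mul(Z, SZ)))
  [3] add(add(Z, mul(add(Z, Z), mul(Z, SSSZ))), add(SSSZ, mul(Z, SZ)))
  [4] add(mul(add(Z, Z), mul(Z, SSSZ)), add(SSSZ, mul(Z, SZ)))
  [5] add(mul(Z, mul(Z, SSSZ)), add(SSSZ, mul(Z, SZ)))
  [6] add(Z, add(SSSZ, mul(Z, SZ)))
  [7] add(SSSZ, mul(Z, SZ))
  [8] S(add(SSZ, mul(Z, SZ)))
  [9] S(S(add(SZ, mul(Z, SZ))))
  [10] S(S(S(add(Z, mul(Z, SZ)))))
  [11] S(S(S(mul(Z, SZ))))
  [12] SSSZ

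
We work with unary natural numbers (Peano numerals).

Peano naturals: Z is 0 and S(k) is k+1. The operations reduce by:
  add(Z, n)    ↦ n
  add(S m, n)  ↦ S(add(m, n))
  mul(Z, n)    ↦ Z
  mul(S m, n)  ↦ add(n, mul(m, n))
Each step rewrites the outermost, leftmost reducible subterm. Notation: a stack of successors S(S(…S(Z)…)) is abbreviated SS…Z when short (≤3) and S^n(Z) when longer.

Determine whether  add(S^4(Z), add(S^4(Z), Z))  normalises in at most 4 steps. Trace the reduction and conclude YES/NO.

Answer: NO — after 4 steps the term is S(S(S(S(add(Z, add(S^4(Z), Z)))))), not yet normal

Working:
  start: add(S^4(Z), add(S^4(Z), Z))
  [1] S(add(SSSZ, add(S^4(Z), Z)))
  [2] S(S(add(SSZ, add(S^4(Z), Z))))
  [3] S(S(S(add(SZ, add(S^4(Z), Z)))))
  [4] S(S(S(S(add(Z, add(S^4(Z), Z))))))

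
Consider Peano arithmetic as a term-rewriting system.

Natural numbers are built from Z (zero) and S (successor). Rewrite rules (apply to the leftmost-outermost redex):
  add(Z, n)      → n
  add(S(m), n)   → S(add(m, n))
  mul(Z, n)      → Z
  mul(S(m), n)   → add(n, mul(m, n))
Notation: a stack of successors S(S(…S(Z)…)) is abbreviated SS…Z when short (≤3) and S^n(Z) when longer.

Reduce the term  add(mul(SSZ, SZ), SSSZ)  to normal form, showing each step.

  start: add(mul(SSZ, SZ), SSSZ)
  [1] add(add(SZ, mul(SZ, SZ)), SSSZ)
  [2] add(S(add(Z, mul(SZ, SZ))), SSSZ)
  [3] S(add(add(Z, mul(SZ, SZ)), SSSZ))
  [4] S(add(mul(SZ, SZ), SSSZ))
  [5] S(add(add(SZ, mul(Z, SZ)), SSSZ))
  [6] S(add(S(add(Z, mul(Z, SZ))), SSSZ))
  [7] S(S(add(add(Z, mul(Z, SZ)), SSSZ)))
  [8] S(S(add(mul(Z, SZ), SSSZ)))
  [9] S(S(add(Z, SSSZ)))
  [10] S^5(Z)

Answer: normal form = S^5(Z)  (in 10 steps)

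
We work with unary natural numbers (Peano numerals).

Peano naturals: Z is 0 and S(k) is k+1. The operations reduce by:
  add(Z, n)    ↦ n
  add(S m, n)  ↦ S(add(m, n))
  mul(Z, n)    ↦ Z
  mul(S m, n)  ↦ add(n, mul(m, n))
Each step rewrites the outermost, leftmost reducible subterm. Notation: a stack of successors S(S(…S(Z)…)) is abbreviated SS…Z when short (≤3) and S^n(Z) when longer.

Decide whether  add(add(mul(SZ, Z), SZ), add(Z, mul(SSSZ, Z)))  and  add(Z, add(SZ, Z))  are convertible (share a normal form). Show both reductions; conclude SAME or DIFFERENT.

Answer: SAME — A ⇓ SZ, B ⇓ SZ

Working:
Term A:
  start: add(add(mul(SZ, Z), SZ), add(Z, mul(SSSZ, Z)))
  →1  add(add(add(Z, mul(Z, Z)), SZ), add(Z, mul(SSSZ, Z)))
  →2  add(add(mul(Z, Z), SZ), add(Z, mul(SSSZ, Z)))
  →3  add(add(Z, SZ), add(Z, mul(SSSZ, Z)))
  →4  add(SZ, add(Z, mul(SSSZ, Z)))
  →5  S(add(Z, add(Z, mul(SSSZ, Z))))
  →6  S(add(Z, mul(SSSZ, Z)))
  →7  S(mul(SSSZ, Z))
  →8  S(add(Z, mul(SSZ, Z)))
  →9  S(mul(SSZ, Z))
  →10  S(add(Z, mul(SZ, Z)))
  →11  S(mul(SZ, Z))
  →12  S(add(Z, mul(Z, Z)))
  →13  S(mul(Z, Z))
  →14  SZ

Term B:
  start: add(Z, add(SZ, Z))
  →1  add(SZ, Z)
  →2  S(add(Z, Z))
  →3  SZ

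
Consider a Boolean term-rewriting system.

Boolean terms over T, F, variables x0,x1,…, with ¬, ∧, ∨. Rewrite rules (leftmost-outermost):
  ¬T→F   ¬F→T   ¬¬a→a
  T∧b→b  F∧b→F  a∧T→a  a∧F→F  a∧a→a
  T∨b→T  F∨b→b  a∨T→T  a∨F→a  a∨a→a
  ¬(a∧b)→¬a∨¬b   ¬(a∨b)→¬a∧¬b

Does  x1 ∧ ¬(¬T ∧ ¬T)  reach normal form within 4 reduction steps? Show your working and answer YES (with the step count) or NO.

  start: x1 ∧ ¬(¬T ∧ ¬T)
  →1  x1 ∧ (¬¬T ∨ ¬¬T)
  →2  x1 ∧ ¬¬T
  →3  x1 ∧ T
  →4  x1

Answer: YES — reaches normal form x1 in 4 ≤ 4 steps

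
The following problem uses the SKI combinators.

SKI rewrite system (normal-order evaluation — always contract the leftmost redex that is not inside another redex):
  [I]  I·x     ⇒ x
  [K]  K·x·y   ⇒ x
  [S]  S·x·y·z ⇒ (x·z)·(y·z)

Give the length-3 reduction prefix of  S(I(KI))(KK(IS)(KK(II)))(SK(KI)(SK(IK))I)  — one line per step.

Answer: after 3 steps: I(KK(IS)(KK(II))(SK(KI)(SK(IK))I))

Derivation:
  start: S(I(KI))(KK(IS)(KK(II)))(SK(KI)(SK(IK))I)
  [1] I(KI)(SK(KI)(SK(IK))I)(KK(IS)(KK(II))(SK(KI)(SK(IK))I))
  [2] KI(SK(KI)(SK(IK))I)(KK(IS)(KK(II))(SK(KI)(SK(IK))I))
  [3] I(KK(IS)(KK(II))(SK(KI)(SK(IK))I))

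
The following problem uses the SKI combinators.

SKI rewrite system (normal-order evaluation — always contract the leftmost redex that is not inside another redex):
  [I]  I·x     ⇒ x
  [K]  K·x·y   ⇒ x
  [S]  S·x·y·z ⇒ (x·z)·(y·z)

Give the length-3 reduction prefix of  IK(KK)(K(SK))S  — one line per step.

Answer: after 3 steps: K

Working:
  start: IK(KK)(K(SK))S
  step 1: K(KK)(K(SK))S
  step 2: KKS
  step 3: K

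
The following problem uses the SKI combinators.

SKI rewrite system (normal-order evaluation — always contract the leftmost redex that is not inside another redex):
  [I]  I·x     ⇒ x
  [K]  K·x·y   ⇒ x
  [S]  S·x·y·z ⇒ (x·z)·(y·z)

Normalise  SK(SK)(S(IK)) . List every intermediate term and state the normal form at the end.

Answer: normal form = SK  (in 3 steps)

Reduction:
  start: SK(SK)(S(IK))
  step 1: K(S(IK))(SK(S(IK)))
  step 2: S(IK)
  step 3: SK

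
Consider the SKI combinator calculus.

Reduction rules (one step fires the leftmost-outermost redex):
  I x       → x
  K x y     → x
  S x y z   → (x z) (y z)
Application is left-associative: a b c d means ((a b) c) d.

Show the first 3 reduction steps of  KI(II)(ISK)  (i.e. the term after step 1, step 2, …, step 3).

Answer: after 3 steps: SK

Working:
  start: KI(II)(ISK)
  [1] I(ISK)
  [2] ISK
  [3] SK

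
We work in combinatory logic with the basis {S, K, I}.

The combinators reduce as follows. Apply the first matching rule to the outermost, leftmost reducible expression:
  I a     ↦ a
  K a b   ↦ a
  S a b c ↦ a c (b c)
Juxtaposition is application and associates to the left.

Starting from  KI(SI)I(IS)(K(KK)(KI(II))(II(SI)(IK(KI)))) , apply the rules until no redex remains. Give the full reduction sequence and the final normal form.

Answer: normal form = SK  (in 6 steps)

Derivation:
  start: KI(SI)I(IS)(K(KK)(KI(II))(II(SI)(IK(KI))))
  →1  II(IS)(K(KK)(KI(II))(II(SI)(IK(KI))))
  →2  I(IS)(K(KK)(KI(II))(II(SI)(IK(KI))))
  →3  IS(K(KK)(KI(II))(II(SI)(IK(KI))))
  →4  S(K(KK)(KI(II))(II(SI)(IK(KI))))
  →5  S(KK(II(SI)(IK(KI))))
  →6  SK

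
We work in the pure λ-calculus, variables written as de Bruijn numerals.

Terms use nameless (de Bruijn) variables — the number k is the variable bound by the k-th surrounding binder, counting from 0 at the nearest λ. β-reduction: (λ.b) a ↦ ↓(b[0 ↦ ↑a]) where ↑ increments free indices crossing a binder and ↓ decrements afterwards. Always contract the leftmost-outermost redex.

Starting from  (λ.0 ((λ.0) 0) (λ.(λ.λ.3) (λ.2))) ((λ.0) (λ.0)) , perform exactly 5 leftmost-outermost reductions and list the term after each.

Answer: after 5 steps: (λ.0) (λ.(λ.λ.(λ.0) (λ.0)) (λ.(λ.0) (λ.0)))

Reduction:
  start: (λ.0 ((λ.0) 0) (λ.(λ.λ.3) (λ.2))) ((λ.0) (λ.0))
  [1] (λ.0) (λ.0) ((λ.0) ((λ.0) (λ.0))) (λ.(λ.λ.(λ.0) (λ.0)) (λ.(λ.0) (λ.0)))
  [2] (λ.0) ((λ.0) ((λ.0) (λ.0))) (λ.(λ.λ.(λ.0) (λ.0)) (λ.(λ.0) (λ.0)))
  [3] (λ.0) ((λ.0) (λ.0)) (λ.(λ.λ.(λ.0) (λ.0)) (λ.(λ.0) (λ.0)))
  [4] (λ.0) (λ.0) (λ.(λ.λ.(λ.0) (λ.0)) (λ.(λ.0) (λ.0)))
  [5] (λ.0) (λ.(λ.λ.(λ.0) (λ.0)) (λ.(λ.0) (λ.0)))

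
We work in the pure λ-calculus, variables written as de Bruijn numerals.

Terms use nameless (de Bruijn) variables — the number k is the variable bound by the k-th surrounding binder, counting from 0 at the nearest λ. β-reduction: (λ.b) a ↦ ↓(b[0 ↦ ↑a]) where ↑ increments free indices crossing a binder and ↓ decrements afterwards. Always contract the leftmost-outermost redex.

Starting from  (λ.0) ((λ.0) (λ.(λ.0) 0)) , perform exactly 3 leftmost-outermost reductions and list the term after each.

  start: (λ.0) ((λ.0) (λ.(λ.0) 0))
  step 1: (λ.0) (λ.(λ.0) 0)
  step 2: λ.(λ.0) 0
  step 3: λ.0

Answer: after 3 steps: λ.0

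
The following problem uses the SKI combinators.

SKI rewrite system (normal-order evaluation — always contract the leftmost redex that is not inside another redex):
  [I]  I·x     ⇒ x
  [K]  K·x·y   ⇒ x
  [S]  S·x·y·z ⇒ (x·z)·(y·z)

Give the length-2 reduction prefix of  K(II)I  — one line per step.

Answer: after 2 steps: I

Reduction:
  start: K(II)I
  step 1: II
  step 2: I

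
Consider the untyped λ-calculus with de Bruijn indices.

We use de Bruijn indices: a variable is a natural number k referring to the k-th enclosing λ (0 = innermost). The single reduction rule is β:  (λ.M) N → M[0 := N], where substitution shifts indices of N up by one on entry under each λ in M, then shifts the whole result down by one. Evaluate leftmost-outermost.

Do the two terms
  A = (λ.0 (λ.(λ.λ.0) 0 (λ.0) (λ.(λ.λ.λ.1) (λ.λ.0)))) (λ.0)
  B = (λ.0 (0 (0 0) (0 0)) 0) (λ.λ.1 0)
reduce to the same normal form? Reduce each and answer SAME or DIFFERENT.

Answer: DIFFERENT — A ⇓ λ.λ.λ.λ.1, B ⇓ λ.λ.1 0

Working:
Term A:
  start: (λ.0 (λ.(λ.λ.0) 0 (λ.0) (λ.(λ.λ.λ.1) (λ.λ.0)))) (λ.0)
  [1] (λ.0) (λ.(λ.λ.0) 0 (λ.0) (λ.(λ.λ.λ.1) (λ.λ.0)))
  [2] λ.(λ.λ.0) 0 (λ.0) (λ.(λ.λ.λ.1) (λ.λ.0))
  [3] λ.(λ.0) (λ.0) (λ.(λ.λ.λ.1) (λ.λ.0))
  [4] λ.(λ.0) (λ.(λ.λ.λ.1) (λ.λ.0))
  [5] λ.λ.(λ.λ.λ.1) (λ.λ.0)
  [6] λ.λ.λ.λ.1

Term B:
  start: (λ.0 (0 (0 0) (0 0)) 0) (λ.λ.1 0)
  [1] (λ.λ.1 0) ((λ.λ.1 0) ((λ.λ.1 0) (λ.λ.1 0)) ((λ.λ.1 0) (λ.λ.1 0))) (λ.λ.1 0)
  [2] (λ.(λ.λ.1 0) ((λ.λ.1 0) (λ.λ.1 0)) ((λ.λ.1 0) (λ.λ.1 0)) 0) (λ.λ.1 0)
  [3] (λ.λ.1 0) ((λ.λ.1 0) (λ.λ.1 0)) ((λ.λ.1 0) (λ.λ.1 0)) (λ.λ.1 0)
  [4] (λ.(λ.λ.1 0) (λ.λ.1 0) 0) ((λ.λ.1 0) (λ.λ.1 0)) (λ.λ.1 0)
  [5] (λ.λ.1 0) (λ.λ.1 0) ((λ.λ.1 0) (λ.λ.1 0)) (λ.λ.1 0)
  [6] (λ.(λ.λ.1 0) 0) ((λ.λ.1 0) (λ.λ.1 0)) (λ.λ.1 0)
  [7] (λ.λ.1 0) ((λ.λ.1 0) (λ.λ.1 0)) (λ.λ.1 0)
  [8] (λ.(λ.λ.1 0) (λ.λ.1 0) 0) (λ.λ.1 0)
  [9] (λ.λ.1 0) (λ.λ.1 0) (λ.λ.1 0)
  [10] (λ.(λ.λ.1 0) 0) (λ.λ.1 0)
  [11] (λ.λ.1 0) (λ.λ.1 0)
  [12] λ.(λ.λ.1 0) 0
  [13] λ.λ.1 0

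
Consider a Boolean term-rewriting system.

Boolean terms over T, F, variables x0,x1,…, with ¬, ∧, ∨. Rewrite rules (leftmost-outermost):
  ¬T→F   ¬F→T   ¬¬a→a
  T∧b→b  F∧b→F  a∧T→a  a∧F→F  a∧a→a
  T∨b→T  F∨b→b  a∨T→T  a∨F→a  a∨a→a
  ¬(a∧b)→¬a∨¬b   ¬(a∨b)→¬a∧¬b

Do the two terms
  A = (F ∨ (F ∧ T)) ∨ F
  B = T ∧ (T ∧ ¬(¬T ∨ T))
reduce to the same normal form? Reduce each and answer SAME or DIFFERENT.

Term A:
  start: (F ∨ (F ∧ T)) ∨ F
  step 1: F ∨ (F ∧ T)
  step 2: F ∧ T
  step 3: F

Term B:
  start: T ∧ (T ∧ ¬(¬T ∨ T))
  step 1: T ∧ ¬(¬T ∨ T)
  step 2: ¬(¬T ∨ T)
  step 3: ¬¬T ∧ ¬T
  step 4: T ∧ ¬T
  step 5: ¬T
  step 6: F

Answer: SAME — A ⇓ F, B ⇓ F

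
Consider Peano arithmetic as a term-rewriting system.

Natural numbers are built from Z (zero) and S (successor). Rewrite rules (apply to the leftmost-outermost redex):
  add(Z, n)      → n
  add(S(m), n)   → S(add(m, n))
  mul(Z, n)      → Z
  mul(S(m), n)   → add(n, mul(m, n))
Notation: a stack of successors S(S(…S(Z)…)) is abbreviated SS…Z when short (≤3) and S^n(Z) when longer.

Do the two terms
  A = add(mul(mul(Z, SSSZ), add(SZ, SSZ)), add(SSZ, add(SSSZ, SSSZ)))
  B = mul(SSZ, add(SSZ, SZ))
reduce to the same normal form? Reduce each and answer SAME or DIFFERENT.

Term A:
  start: add(mul(mul(Z, SSSZ), add(SZ, SSZ)), add(SSZ, add(SSSZ, SSSZ)))
  [1] add(mul(Z, add(SZ, SSZ)), add(SSZ, add(SSSZ, SSSZ)))
  [2] add(Z, add(SSZ, add(SSSZ, SSSZ)))
  [3] add(SSZ, add(SSSZ, SSSZ))
  [4] S(add(SZ, add(SSSZ, SSSZ)))
  [5] S(S(add(Z, add(SSSZ, SSSZ))))
  [6] S(S(add(SSSZ, SSSZ)))
  [7] S(S(S(add(SSZ, SSSZ))))
  [8] S(S(S(S(add(SZ, SSSZ)))))
  [9] S(S(S(S(S(add(Z, SSSZ))))))
  [10] S^8(Z)

Term B:
  start: mul(SSZ, add(SSZ, SZ))
  [1] add(add(SSZ, SZ), mul(SZ, add(SSZ, SZ)))
  [2] add(S(add(SZ, SZ)), mul(SZ, add(SSZ, SZ)))
  [3] S(add(add(SZ, SZ), mul(SZ, add(SSZ, SZ))))
  [4] S(add(S(add(Z, SZ)), mul(SZ, add(SSZ, SZ))))
  [5] S(S(add(add(Z, SZ), mul(SZ, add(SSZ, SZ)))))
  [6] S(S(add(SZ, mul(SZ, add(SSZ, SZ)))))
  [7] S(S(S(add(Z, mul(SZ, add(SSZ, SZ))))))
  [8] S(S(S(mul(SZ, add(SSZ, SZ)))))
  [9] S(S(S(add(add(SSZ, SZ), mul(Z, add(SSZ, SZ))))))
  [10] S(S(S(add(S(add(SZ, SZ)), mul(Z, add(SSZ, SZ))))))
  [11] S(S(S(S(add(add(SZ, SZ), mul(Z, add(SSZ, SZ)))))))
  [12] S(S(S(S(add(S(add(Z, SZ)), mul(Z, add(SSZ, SZ)))))))
  [13] S(S(S(S(S(add(add(Z, SZ), mul(Z, add(SSZ, SZ))))))))
  [14] S(S(S(S(S(add(SZ, mul(Z, add(SSZ, SZ))))))))
  [15] S(S(S(S(S(S(add(Z, mul(Z, add(SSZ, SZ)))))))))
  [16] S(S(S(S(S(S(mul(Z, add(SSZ, SZ))))))))
  [17] S^6(Z)

Answer: DIFFERENT — A ⇓ S^8(Z), B ⇓ S^6(Z)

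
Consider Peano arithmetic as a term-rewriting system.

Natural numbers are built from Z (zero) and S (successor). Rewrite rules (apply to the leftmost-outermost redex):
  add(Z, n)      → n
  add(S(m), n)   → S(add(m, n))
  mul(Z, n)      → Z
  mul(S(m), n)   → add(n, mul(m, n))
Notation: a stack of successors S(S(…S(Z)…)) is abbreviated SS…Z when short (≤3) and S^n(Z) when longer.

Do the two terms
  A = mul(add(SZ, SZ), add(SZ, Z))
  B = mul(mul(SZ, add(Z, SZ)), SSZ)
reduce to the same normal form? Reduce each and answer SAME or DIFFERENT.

Term A:
  start: mul(add(SZ, SZ), add(SZ, Z))
  step 1: mul(S(add(Z, SZ)), add(SZ, Z))
  step 2: add(add(SZ, Z), mul(add(Z, SZ), add(SZ, Z)))
  step 3: add(S(add(Z, Z)), mul(add(Z, SZ), add(SZ, Z)))
  step 4: S(add(add(Z, Z), mul(add(Z, SZ), add(SZ, Z))))
  step 5: S(add(Z, mul(add(Z, SZ), add(SZ, Z))))
  step 6: S(mul(add(Z, SZ), add(SZ, Z)))
  step 7: S(mul(SZ, add(SZ, Z)))
  step 8: S(add(add(SZ, Z), mul(Z, add(SZ, Z))))
  step 9: S(add(S(add(Z, Z)), mul(Z, add(SZ, Z))))
  step 10: S(S(add(add(Z, Z), mul(Z, add(SZ, Z)))))
  step 11: S(S(add(Z, mul(Z, add(SZ, Z)))))
  step 12: S(S(mul(Z, add(SZ, Z))))
  step 13: SSZ

Term B:
  start: mul(mul(SZ, add(Z, SZ)), SSZ)
  step 1: mul(add(add(Z, SZ), mul(Z, add(Z, SZ))), SSZ)
  step 2: mul(add(SZ, mul(Z, add(Z, SZ))), SSZ)
  step 3: mul(S(add(Z, mul(Z, add(Z, SZ)))), SSZ)
  step 4: add(SSZ, mul(add(Z, mul(Z, add(Z, SZ))), SSZ))
  step 5: S(add(SZ, mul(add(Z, mul(Z, add(Z, SZ))), SSZ)))
  step 6: S(S(add(Z, mul(add(Z, mul(Z, add(Z, SZ))), SSZ))))
  step 7: S(S(mul(add(Z, mul(Z, add(Z, SZ))), SSZ)))
  step 8: S(S(mul(mul(Z, add(Z, SZ)), SSZ)))
  step 9: S(S(mul(Z, SSZ)))
  step 10: SSZ

Answer: SAME — A ⇓ SSZ, B ⇓ SSZ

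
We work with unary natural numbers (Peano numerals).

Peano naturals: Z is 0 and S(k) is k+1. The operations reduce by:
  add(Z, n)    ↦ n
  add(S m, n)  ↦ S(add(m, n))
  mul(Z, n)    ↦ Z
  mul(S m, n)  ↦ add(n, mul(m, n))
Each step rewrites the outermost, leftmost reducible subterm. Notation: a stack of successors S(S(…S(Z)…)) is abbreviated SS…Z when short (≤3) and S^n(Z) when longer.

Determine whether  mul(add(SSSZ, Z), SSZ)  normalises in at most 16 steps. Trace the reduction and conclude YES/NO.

Answer: NO — after 16 steps the term is S(S(S(S(S(S(mul(Z, SSZ))))))), not yet normal

Reduction:
  start: mul(add(SSSZ, Z), SSZ)
  →1  mul(S(add(SSZ, Z)), SSZ)
  →2  add(SSZ, mul(add(SSZ, Z), SSZ))
  →3  S(add(SZ, mul(add(SSZ, Z), SSZ)))
  →4  S(S(add(Z, mul(add(SSZ, Z), SSZ))))
  →5  S(S(mul(add(SSZ, Z), SSZ)))
  →6  S(S(mul(S(add(SZ, Z)), SSZ)))
  →7  S(S(add(SSZ, mul(add(SZ, Z), SSZ))))
  →8  S(S(S(add(SZ, mul(add(SZ, Z), SSZ)))))
  →9  S(S(S(S(add(Z, mul(add(SZ, Z), SSZ))))))
  →10  S(S(S(S(mul(add(SZ, Z), SSZ)))))
  →11  S(S(S(S(mul(S(add(Z, Z)), SSZ)))))
  →12  S(S(S(S(add(SSZ, mul(add(Z, Z), SSZ))))))
  →13  S(S(S(S(S(add(SZ, mul(add(Z, Z), SSZ)))))))
  →14  S(S(S(S(S(S(add(Z, mul(add(Z, Z), SSZ))))))))
  →15  S(S(S(S(S(S(mul(add(Z, Z), SSZ)))))))
  →16  S(S(S(S(S(S(mul(Z, SSZ)))))))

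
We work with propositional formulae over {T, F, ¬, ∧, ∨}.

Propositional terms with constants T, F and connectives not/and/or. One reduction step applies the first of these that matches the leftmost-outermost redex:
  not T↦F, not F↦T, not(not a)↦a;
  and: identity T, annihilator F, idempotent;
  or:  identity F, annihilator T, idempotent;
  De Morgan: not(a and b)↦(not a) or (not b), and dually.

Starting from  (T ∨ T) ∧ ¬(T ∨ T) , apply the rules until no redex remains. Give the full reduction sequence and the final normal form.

Answer: normal form = F  (in 5 steps)

Working:
  start: (T ∨ T) ∧ ¬(T ∨ T)
  step 1: T ∧ ¬(T ∨ T)
  step 2: ¬(T ∨ T)
  step 3: ¬T ∧ ¬T
  step 4: ¬T
  step 5: F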